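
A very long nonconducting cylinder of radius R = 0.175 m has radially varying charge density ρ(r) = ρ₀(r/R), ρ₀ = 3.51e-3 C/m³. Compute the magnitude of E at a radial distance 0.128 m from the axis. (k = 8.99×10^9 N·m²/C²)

E ≈ 1.24×10^7 V/m

By cylindrical symmetry E is radial; use a coaxial Gaussian cylinder of radius 0.128 m and length L (r < R).
Integrating ρ over the cross-section to radius r: λ_enc = (2πρ₀/R) ∫₀^r r'^2 dr' = 2πρ₀ r^3/(3·R) = 8.81×10^-5 C/m.
Since E is radial and uniform over the curved surface, Φ = E·2πrL = Q_enc/ε₀ = λ_enc L/ε₀.
E = 2k|λ_enc|/r = 2(8.99×10^9)(8.81e-5)/(0.128) = 1.24e7 N/C.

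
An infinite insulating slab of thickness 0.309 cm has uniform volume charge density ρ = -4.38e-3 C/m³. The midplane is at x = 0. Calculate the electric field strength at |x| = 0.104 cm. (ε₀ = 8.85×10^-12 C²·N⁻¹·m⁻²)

5.15e5 N/C

By symmetry E is perpendicular to the slab. A Gaussian pillbox from −0.104 cm to +0.104 cm (face area A) lies entirely within the slab.
Q_enc = ρ·(2x)·A and flux = 2EA, so 2EA = 2ρxA/ε₀ ⇒ E = |ρ|x/ε₀.
E = (4.38×10^-3)(0.00104)/(8.85×10^-12) = 5.15×10^5 N/C.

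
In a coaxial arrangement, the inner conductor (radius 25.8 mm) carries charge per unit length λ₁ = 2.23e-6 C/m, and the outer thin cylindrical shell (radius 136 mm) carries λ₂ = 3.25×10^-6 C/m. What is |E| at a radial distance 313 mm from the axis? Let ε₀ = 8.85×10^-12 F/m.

By cylindrical symmetry E is radial; use a coaxial Gaussian cylinder of radius 313 mm and length L (r > 136 mm, enclosing both).
λ_enc = λ₁ + λ₂ = (2.23e-6) + (3.25e-6) = 5.48e-6 C/m.
Applying ∮E·dA = Q_enc/ε₀ with the end caps contributing no flux:
E = |λ_enc|/(2πε₀r) = (5.48e-6)/(2π·8.85×10^-12·0.313) = 3.15e5 N/C.

E ≈ 3.15×10^5 N/C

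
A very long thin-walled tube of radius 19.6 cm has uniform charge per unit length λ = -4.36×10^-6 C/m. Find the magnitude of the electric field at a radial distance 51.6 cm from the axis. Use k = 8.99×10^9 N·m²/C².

|E| = 1.52e5 N/C

Choose a coaxial cylinder of radius r = 51.6 cm (arbitrary length L) as the Gaussian surface (r > 19.6 cm).
The full line charge is enclosed: λ_enc = -4.36×10^-6 C/m.
Applying ∮E·dA = Q_enc/ε₀ with the end caps contributing no flux:
E = 2k|λ_enc|/r = 2(8.99×10^9)(4.36×10^-6)/(0.516) = 1.52×10^5 N/C.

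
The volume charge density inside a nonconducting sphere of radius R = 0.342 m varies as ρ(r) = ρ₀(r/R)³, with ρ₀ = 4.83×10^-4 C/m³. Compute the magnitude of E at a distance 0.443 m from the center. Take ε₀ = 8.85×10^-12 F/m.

E = 1.85×10^6 N/C

Take a concentric spherical Gaussian surface of radius r = 0.443 m (r > R, all charge enclosed).
Q_enc = 4π ∫₀^R ρ₀(r'/R)^3 r'² dr' = 4πρ₀R³/6 = 4.047×10^-5 C.
By Gauss's law, ∮E·dA = E·4πr² = Q_enc/ε₀.
E = |Q_enc|/(4πε₀r²) = (4.047×10^-5)/(4π·8.85×10^-12·(0.443)²) = 1.85e6 N/C.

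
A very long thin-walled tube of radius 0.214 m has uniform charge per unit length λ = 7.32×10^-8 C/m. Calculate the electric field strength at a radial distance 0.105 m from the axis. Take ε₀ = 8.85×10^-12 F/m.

Choose a coaxial cylinder of radius r = 0.105 m (arbitrary length L) as the Gaussian surface (r < 0.214 m, inside the shell).
No charge is enclosed, so Gauss's law gives E·2πrL = 0 ⇒ E = 0.

E = 0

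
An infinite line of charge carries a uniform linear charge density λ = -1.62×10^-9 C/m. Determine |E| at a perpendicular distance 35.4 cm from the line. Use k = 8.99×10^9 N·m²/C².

|E| ≈ 82.3 N/C

By cylindrical symmetry E is radial; use a coaxial Gaussian cylinder of radius 35.4 cm and length L.
Q_enc = λL, so λ_enc = -1.62×10^-9 C/m.
Applying ∮E·dA = Q_enc/ε₀ with the end caps contributing no flux:
E = 2k|λ_enc|/r = 2(8.99×10^9)(1.62e-9)/(0.354) = 82.3 N/C.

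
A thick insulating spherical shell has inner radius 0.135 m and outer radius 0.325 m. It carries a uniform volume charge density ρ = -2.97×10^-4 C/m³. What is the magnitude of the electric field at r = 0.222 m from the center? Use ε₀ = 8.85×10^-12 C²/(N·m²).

Take a concentric spherical Gaussian surface of radius r = 0.222 m (within the shell material, 0.135 m < r < 0.325 m).
Only the shell between 0.135 m and r is enclosed: Q_enc = ρ·(4π/3)(r³ − a³) = (-2.97×10^-4)·(4π/3)·((0.222)³ − (0.135)³) = -1.055e-5 C.
By Gauss's law, ∮E·dA = E·4πr² = Q_enc/ε₀.
E = |Q_enc|/(4πε₀r²) = (1.055e-5)/(4π·8.85×10^-12·(0.222)²) = 1.92×10^6 N/C.

E = 1.92e6 N/C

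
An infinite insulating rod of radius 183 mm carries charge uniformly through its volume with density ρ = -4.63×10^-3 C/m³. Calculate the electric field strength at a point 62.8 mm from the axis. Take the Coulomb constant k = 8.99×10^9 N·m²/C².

Choose a coaxial cylinder of radius r = 62.8 mm (arbitrary length L) as the Gaussian surface (r < R).
Charge inside radius r per length L is ρ·πr²·L, so λ_enc = ρπr² = -5.737e-5 C/m.
Applying ∮E·dA = Q_enc/ε₀ with the end caps contributing no flux:
E = 2k|λ_enc|/r = 2(8.99×10^9)(5.737×10^-5)/(0.0628) = 1.64×10^7 N/C.

1.64×10^7 N/C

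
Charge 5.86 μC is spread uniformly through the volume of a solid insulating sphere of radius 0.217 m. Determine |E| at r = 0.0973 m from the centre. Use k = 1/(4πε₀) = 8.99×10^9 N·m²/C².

Use a concentric Gaussian sphere at r = 0.0973 m (r < R).
For a uniform sphere the enclosed fraction is (r/R)³, so Q_enc = (5.86 μC)(0.0973/0.217)³ = 5.283e-7 C.
Applying ∮E·dA = Q_enc/ε₀ with Φ = E(4πr²):
E = k|Q_enc|/r² = (8.99×10^9)(5.283e-7)/(0.0973)² = 5.02×10^5 N/C.

E = 5.02×10^5 V/m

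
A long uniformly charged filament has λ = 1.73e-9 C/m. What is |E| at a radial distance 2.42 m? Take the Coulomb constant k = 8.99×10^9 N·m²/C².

E ≈ 12.9 N/C

By cylindrical symmetry E is radial; use a coaxial Gaussian cylinder of radius 2.42 m and length L.
Q_enc = λL, so λ_enc = 1.73e-9 C/m.
Since E is radial and uniform over the curved surface, Φ = E·2πrL = Q_enc/ε₀ = λ_enc L/ε₀.
E = 2k|λ_enc|/r = 2(8.99×10^9)(1.73e-9)/(2.42) = 12.9 N/C.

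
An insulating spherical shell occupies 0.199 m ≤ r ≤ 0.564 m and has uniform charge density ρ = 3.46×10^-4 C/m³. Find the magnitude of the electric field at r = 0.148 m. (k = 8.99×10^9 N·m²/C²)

Symmetry ⇒ E = E(r) r̂. Gaussian sphere of radius r = 0.148 m (r < 0.199 m, inside the empty cavity).
Q_enc = 0 (all charge lies at larger r); Gauss's law gives E = 0.

E = 0 (no enclosed charge)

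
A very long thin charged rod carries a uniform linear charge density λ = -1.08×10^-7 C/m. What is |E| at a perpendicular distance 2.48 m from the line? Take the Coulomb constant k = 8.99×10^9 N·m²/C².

Take a coaxial cylindrical Gaussian surface of radius r = 2.48 m and length L.
Q_enc = λL, so λ_enc = -1.08e-7 C/m.
By Gauss's law (flux through the curved wall only), E·2πrL = λ_enc L/ε₀.
E = 2k|λ_enc|/r = 2(8.99×10^9)(1.08×10^-7)/(2.48) = 783 N/C.

|E| ≈ 783 N/C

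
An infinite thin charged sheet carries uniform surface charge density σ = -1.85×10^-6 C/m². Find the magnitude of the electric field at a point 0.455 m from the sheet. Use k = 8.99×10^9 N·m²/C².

The symmetry is planar: E is normal to the sheet and the same magnitude on both sides. Take a pillbox straddling the sheet with end-cap area A.
Flux Φ = 2EA and Q_enc = σA, so 2EA = σA/ε₀ ⇒ E = |σ|/(2ε₀), independent of distance.
E = 2πk|σ| = 2π(8.99×10^9)(1.85×10^-6) = 1.04×10^5 N/C.

|E| ≈ 1.04×10^5 V/m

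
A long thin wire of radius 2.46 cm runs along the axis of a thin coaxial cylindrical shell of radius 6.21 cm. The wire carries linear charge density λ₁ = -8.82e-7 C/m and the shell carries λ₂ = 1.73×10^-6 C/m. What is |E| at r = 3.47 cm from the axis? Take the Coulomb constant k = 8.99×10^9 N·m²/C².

E ≈ 4.57×10^5 N/C

By cylindrical symmetry E is radial; use a coaxial Gaussian cylinder of radius 3.47 cm and length L (between the conductors, 2.46 cm < r < 6.21 cm).
The shell at 6.21 cm lies outside the Gaussian surface, so λ_enc = λ₁ = -8.82×10^-7 C/m.
By Gauss's law (flux through the curved wall only), E·2πrL = λ_enc L/ε₀.
E = 2k|λ_enc|/r = 2(8.99×10^9)(8.82×10^-7)/(0.0347) = 4.57×10^5 N/C.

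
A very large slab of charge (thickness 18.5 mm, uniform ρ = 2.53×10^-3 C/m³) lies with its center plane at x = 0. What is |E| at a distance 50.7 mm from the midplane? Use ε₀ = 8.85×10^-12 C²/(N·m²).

|E| = 2.64×10^6 N/C

The point |x| = 50.7 mm lies outside the slab (half-thickness 0.00925 m). A symmetric pillbox spanning the full slab encloses Q_enc = ρ·d·A.
Flux = 2EA ⇒ E = |ρ|d/(2ε₀), independent of distance outside.
E = (2.53×10^-3)(0.0185)/(2·8.85×10^-12) = 2.64×10^6 N/C.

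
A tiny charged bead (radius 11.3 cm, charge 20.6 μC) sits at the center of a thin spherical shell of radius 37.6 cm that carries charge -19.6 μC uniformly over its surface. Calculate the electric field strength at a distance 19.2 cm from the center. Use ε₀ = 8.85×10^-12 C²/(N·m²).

|E| = 5.02×10^6 N/C

Symmetry ⇒ E = E(r) r̂. Gaussian sphere of radius r = 19.2 cm (between the bodies, 11.3 cm < r < 37.6 cm).
Only the inner charge is enclosed; the outer shell contributes nothing inside itself. Q_enc = 20.6 μC = 2.06×10^-5 C.
Gauss's law: E·4πr² = Q_enc/ε₀.
E = |Q_enc|/(4πε₀r²) = (2.06e-5)/(4π·8.85×10^-12·(0.192)²) = 5.02×10^6 N/C.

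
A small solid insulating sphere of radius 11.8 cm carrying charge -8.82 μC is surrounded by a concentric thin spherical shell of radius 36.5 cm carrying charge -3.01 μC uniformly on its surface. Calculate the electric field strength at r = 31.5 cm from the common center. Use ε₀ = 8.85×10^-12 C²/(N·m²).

Take a concentric spherical Gaussian surface of radius r = 31.5 cm (between the bodies, 11.8 cm < r < 36.5 cm).
The shell at 36.5 cm lies outside the Gaussian surface, so Q_enc = -8.82 μC = -8.82×10^-6 C.
Gauss's law: E·4πr² = Q_enc/ε₀.
E = |Q_enc|/(4πε₀r²) = (8.82×10^-6)/(4π·8.85×10^-12·(0.315)²) = 7.99×10^5 N/C.

|E| ≈ 7.99e5 N/C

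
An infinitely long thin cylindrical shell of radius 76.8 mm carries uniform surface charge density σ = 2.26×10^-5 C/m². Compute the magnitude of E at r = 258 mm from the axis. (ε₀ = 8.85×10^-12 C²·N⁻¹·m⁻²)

7.60×10^5 N/C

Coaxial Gaussian cylinder, radius r = 258 mm, length L (r > 76.8 mm).
The whole shell is enclosed: λ_enc = σ·2πR = (2.26×10^-5)·2π·(0.0768) = 1.091e-5 C/m.
Since E is radial and uniform over the curved surface, Φ = E·2πrL = Q_enc/ε₀ = λ_enc L/ε₀.
E = |λ_enc|/(2πε₀r) = (1.091e-5)/(2π·8.85×10^-12·0.258) = 7.60×10^5 N/C.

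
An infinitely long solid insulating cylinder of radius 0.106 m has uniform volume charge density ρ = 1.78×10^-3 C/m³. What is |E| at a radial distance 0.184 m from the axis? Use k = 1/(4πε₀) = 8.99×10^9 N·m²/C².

Take a coaxial cylindrical Gaussian surface of radius r = 0.184 m and length L (r > 0.106 m, full cross-section enclosed).
λ_enc = ρ·πR² = (1.78×10^-3)π(0.106)² = 6.283×10^-5 C/m.
By Gauss's law (flux through the curved wall only), E·2πrL = λ_enc L/ε₀.
E = 2k|λ_enc|/r = 2(8.99×10^9)(6.283×10^-5)/(0.184) = 6.14×10^6 N/C.

6.14×10^6 N/C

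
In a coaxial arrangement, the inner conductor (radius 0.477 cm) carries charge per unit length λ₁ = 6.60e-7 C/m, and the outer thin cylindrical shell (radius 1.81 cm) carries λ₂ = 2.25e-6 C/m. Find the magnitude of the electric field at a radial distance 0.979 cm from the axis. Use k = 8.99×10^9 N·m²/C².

1.21×10^6 V/m

Take a coaxial cylindrical Gaussian surface of radius r = 0.979 cm and length L (between the conductors, 0.477 cm < r < 1.81 cm).
The shell at 1.81 cm lies outside the Gaussian surface, so λ_enc = λ₁ = 6.60×10^-7 C/m.
Applying ∮E·dA = Q_enc/ε₀ with the end caps contributing no flux:
E = 2k|λ_enc|/r = 2(8.99×10^9)(6.60×10^-7)/(0.00979) = 1.21×10^6 N/C.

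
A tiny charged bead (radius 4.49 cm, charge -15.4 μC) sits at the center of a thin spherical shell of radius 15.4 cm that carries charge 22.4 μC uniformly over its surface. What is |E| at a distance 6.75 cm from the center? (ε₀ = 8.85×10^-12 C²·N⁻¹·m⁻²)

|E| = 3.04×10^7 V/m

Take a concentric spherical Gaussian surface of radius r = 6.75 cm (between the bodies, 4.49 cm < r < 15.4 cm).
The shell at 15.4 cm lies outside the Gaussian surface, so Q_enc = -15.4 μC = -1.54×10^-5 C.
By Gauss's law, ∮E·dA = E·4πr² = Q_enc/ε₀.
E = |Q_enc|/(4πε₀r²) = (1.54e-5)/(4π·8.85×10^-12·(0.0675)²) = 3.04×10^7 N/C.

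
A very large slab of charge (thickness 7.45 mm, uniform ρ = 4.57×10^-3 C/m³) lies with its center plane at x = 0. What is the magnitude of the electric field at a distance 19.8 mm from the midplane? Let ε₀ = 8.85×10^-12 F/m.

E = 1.92×10^6 V/m

The point |x| = 19.8 mm lies outside the slab (half-thickness 0.003725 m). A symmetric pillbox spanning the full slab encloses Q_enc = ρ·d·A.
Flux = 2EA ⇒ E = |ρ|d/(2ε₀), independent of distance outside.
E = (4.57×10^-3)(0.00745)/(2·8.85×10^-12) = 1.92×10^6 N/C.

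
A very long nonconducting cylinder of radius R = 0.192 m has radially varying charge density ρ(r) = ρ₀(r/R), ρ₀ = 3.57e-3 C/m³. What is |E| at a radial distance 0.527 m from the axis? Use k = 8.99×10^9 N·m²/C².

Coaxial Gaussian cylinder, radius r = 0.527 m, length L (r > R, full charge per length enclosed).
λ_enc = 2π ∫₀^R ρ₀(r'/R)^1 r' dr' = 2πρ₀R²/3 = 2.756e-4 C/m.
Since E is radial and uniform over the curved surface, Φ = E·2πrL = Q_enc/ε₀ = λ_enc L/ε₀.
E = 2k|λ_enc|/r = 2(8.99×10^9)(2.756×10^-4)/(0.527) = 9.40×10^6 N/C.

|E| ≈ 9.40e6 N/C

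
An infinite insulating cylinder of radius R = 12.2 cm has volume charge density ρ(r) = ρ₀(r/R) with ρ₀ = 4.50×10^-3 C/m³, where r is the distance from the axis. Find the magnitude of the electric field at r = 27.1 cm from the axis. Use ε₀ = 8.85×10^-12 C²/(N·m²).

|E| ≈ 9.31×10^6 V/m

By cylindrical symmetry E is radial; use a coaxial Gaussian cylinder of radius 27.1 cm and length L (r > R, full charge per length enclosed).
λ_enc = 2π ∫₀^R ρ₀(r'/R)^1 r' dr' = 2πρ₀R²/3 = 1.403e-4 C/m.
Applying ∮E·dA = Q_enc/ε₀ with the end caps contributing no flux:
E = |λ_enc|/(2πε₀r) = (1.403e-4)/(2π·8.85×10^-12·0.271) = 9.31e6 N/C.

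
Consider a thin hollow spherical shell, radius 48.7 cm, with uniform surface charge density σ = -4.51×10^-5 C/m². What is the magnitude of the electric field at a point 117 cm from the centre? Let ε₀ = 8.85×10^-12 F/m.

E = 8.83e5 N/C

Symmetry ⇒ E = E(r) r̂. Gaussian sphere of radius r = 117 cm (r > 48.7 cm).
The entire shell is enclosed: Q_enc = σ·4πR² = (-4.51×10^-5)·4π·(0.487)² = -1.344e-4 C.
Applying ∮E·dA = Q_enc/ε₀ with Φ = E(4πr²):
E = |Q_enc|/(4πε₀r²) = (1.344e-4)/(4π·8.85×10^-12·(1.17)²) = 8.83×10^5 N/C.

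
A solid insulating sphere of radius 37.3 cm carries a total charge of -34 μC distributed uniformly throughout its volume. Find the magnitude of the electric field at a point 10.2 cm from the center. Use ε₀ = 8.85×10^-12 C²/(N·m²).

E ≈ 6.01×10^5 N/C

Take a concentric spherical Gaussian surface of radius r = 10.2 cm (r < R).
For a uniform sphere the enclosed fraction is (r/R)³, so Q_enc = (-34 μC)(0.102/0.373)³ = -6.953×10^-7 C.
Applying ∮E·dA = Q_enc/ε₀ with Φ = E(4πr²):
E = |Q_enc|/(4πε₀r²) = (6.953×10^-7)/(4π·8.85×10^-12·(0.102)²) = 6.01×10^5 N/C.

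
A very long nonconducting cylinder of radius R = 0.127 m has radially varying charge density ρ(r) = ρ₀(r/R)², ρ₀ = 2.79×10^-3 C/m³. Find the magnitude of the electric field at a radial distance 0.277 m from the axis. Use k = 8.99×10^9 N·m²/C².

4.59×10^6 N/C

Coaxial Gaussian cylinder, radius r = 0.277 m, length L (r > R, full charge per length enclosed).
λ_enc = 2π ∫₀^R ρ₀(r'/R)^2 r' dr' = 2πρ₀R²/4 = 7.069×10^-5 C/m.
Gauss's law: E·2πrL = λ_enc L/ε₀.
E = 2k|λ_enc|/r = 2(8.99×10^9)(7.069×10^-5)/(0.277) = 4.59×10^6 N/C.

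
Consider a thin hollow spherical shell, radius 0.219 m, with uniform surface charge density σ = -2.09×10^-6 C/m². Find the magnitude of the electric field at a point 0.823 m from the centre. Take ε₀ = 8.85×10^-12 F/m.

|E| ≈ 1.67e4 V/m

By spherical symmetry E is radial; choose a Gaussian sphere of radius r = 0.823 m (r > 0.219 m).
The entire shell is enclosed: Q_enc = σ·4πR² = (-2.09×10^-6)·4π·(0.219)² = -1.26×10^-6 C.
Gauss's law: E·4πr² = Q_enc/ε₀.
E = |Q_enc|/(4πε₀r²) = (1.26×10^-6)/(4π·8.85×10^-12·(0.823)²) = 1.67e4 N/C.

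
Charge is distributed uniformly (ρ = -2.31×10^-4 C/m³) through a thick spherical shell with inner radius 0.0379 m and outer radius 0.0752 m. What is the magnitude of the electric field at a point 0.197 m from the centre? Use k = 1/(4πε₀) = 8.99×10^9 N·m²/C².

E ≈ 8.31×10^4 V/m

Take a concentric spherical Gaussian surface of radius r = 0.197 m (r > 0.0752 m, enclosing the whole shell).
Q_enc = ρ·(4π/3)(b³ − a³) = (-2.31e-4)·(4π/3)·((0.0752)³ − (0.0379)³) = -3.588×10^-7 C.
By Gauss's law, ∮E·dA = E·4πr² = Q_enc/ε₀.
E = k|Q_enc|/r² = (8.99×10^9)(3.588e-7)/(0.197)² = 8.31×10^4 N/C.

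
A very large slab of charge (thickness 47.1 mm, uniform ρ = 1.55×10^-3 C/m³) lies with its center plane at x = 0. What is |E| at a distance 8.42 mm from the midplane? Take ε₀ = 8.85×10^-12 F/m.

By symmetry E is perpendicular to the slab. A Gaussian pillbox from −8.42 mm to +8.42 mm (face area A) lies entirely within the slab.
Q_enc = ρ·(2x)·A and flux = 2EA, so 2EA = 2ρxA/ε₀ ⇒ E = |ρ|x/ε₀.
E = (1.55×10^-3)(0.00842)/(8.85×10^-12) = 1.47×10^6 N/C.

E = 1.47e6 N/C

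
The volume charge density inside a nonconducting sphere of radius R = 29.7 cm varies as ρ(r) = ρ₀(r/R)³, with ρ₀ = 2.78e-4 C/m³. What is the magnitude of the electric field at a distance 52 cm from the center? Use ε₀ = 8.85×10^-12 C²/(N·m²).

Use a concentric Gaussian sphere at r = 52 cm (r > R, all charge enclosed).
Q_enc = 4π ∫₀^R ρ₀(r'/R)^3 r'² dr' = 4πρ₀R³/6 = 1.525e-5 C.
Gauss's law: E·4πr² = Q_enc/ε₀.
E = |Q_enc|/(4πε₀r²) = (1.525×10^-5)/(4π·8.85×10^-12·(0.52)²) = 5.07e5 N/C.

5.07×10^5 V/m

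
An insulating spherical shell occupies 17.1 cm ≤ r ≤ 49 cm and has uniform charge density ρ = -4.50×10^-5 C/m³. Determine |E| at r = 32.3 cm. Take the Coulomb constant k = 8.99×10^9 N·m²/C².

|E| = 4.66e5 V/m

By spherical symmetry E is radial; choose a Gaussian sphere of radius r = 32.3 cm (within the shell material, 17.1 cm < r < 49 cm).
Enclosed charge is the volume from a to r: Q_enc = (4π/3)ρ(r³ − a³) = -5.409×10^-6 C.
Gauss's law: E·4πr² = Q_enc/ε₀.
E = k|Q_enc|/r² = (8.99×10^9)(5.409×10^-6)/(0.323)² = 4.66×10^5 N/C.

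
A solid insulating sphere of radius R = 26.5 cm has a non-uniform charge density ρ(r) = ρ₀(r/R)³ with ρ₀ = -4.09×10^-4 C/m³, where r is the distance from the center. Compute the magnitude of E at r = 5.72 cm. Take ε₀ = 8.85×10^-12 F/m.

E = 4.43×10^3 V/m

Take a concentric spherical Gaussian surface of radius r = 5.72 cm (r < R).
Q_enc = ∫₀^r ρ(r')·4πr'² dr' = (4πρ₀/R³) ∫₀^r r'^5 dr' = 4πρ₀ r^6/(6·R³) = -1.612×10^-9 C.
By Gauss's law, ∮E·dA = E·4πr² = Q_enc/ε₀.
E = |Q_enc|/(4πε₀r²) = (1.612×10^-9)/(4π·8.85×10^-12·(0.0572)²) = 4.43×10^3 N/C.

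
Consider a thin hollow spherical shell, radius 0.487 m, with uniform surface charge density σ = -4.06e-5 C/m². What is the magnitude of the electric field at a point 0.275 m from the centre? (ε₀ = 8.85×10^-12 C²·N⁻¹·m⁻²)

E = 0

Symmetry ⇒ E = E(r) r̂. Gaussian sphere of radius r = 0.275 m (inside the shell, r < 0.487 m).
No charge lies within this surface, so Q_enc = 0 and Gauss's law gives E·4πr² = 0 ⇒ E = 0.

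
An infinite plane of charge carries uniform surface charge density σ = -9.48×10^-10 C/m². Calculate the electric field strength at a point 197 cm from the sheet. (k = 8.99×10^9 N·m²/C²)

The symmetry is planar: E is normal to the sheet and the same magnitude on both sides. Take a pillbox straddling the sheet with end-cap area A.
Flux Φ = 2EA and Q_enc = σA, so 2EA = σA/ε₀ ⇒ E = |σ|/(2ε₀), independent of distance.
E = 2πk|σ| = 2π(8.99×10^9)(9.48×10^-10) = 53.5 N/C.

|E| ≈ 53.5 V/m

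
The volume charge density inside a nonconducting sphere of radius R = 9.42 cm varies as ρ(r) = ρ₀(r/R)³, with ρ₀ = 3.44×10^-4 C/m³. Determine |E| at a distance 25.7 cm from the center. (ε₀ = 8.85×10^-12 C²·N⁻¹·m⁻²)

|E| = 8.20×10^4 N/C

By spherical symmetry E is radial; choose a Gaussian sphere of radius r = 25.7 cm (r > R, all charge enclosed).
Q_enc = 4π ∫₀^R ρ₀(r'/R)^3 r'² dr' = 4πρ₀R³/6 = 6.022e-7 C.
By Gauss's law, ∮E·dA = E·4πr² = Q_enc/ε₀.
E = |Q_enc|/(4πε₀r²) = (6.022×10^-7)/(4π·8.85×10^-12·(0.257)²) = 8.20e4 N/C.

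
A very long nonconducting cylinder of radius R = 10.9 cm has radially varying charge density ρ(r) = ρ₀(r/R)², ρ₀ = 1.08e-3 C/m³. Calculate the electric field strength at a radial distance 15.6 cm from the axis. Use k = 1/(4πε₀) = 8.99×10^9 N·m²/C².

E ≈ 2.32×10^6 V/m

By cylindrical symmetry E is radial; use a coaxial Gaussian cylinder of radius 15.6 cm and length L (r > R, full charge per length enclosed).
λ_enc = 2π ∫₀^R ρ₀(r'/R)^2 r' dr' = 2πρ₀R²/4 = 2.016×10^-5 C/m.
Gauss's law: E·2πrL = λ_enc L/ε₀.
E = 2k|λ_enc|/r = 2(8.99×10^9)(2.016e-5)/(0.156) = 2.32e6 N/C.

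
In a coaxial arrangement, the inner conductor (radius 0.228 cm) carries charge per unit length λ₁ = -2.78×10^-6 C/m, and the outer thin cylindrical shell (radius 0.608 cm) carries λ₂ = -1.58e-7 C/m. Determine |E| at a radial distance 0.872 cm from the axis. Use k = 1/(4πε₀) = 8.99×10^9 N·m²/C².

|E| ≈ 6.06e6 N/C

By cylindrical symmetry E is radial; use a coaxial Gaussian cylinder of radius 0.872 cm and length L (r > 0.608 cm, enclosing both).
λ_enc = λ₁ + λ₂ = (-2.78×10^-6) + (-1.58×10^-7) = -2.938e-6 C/m.
Applying ∮E·dA = Q_enc/ε₀ with the end caps contributing no flux:
E = 2k|λ_enc|/r = 2(8.99×10^9)(2.938e-6)/(0.00872) = 6.06e6 N/C.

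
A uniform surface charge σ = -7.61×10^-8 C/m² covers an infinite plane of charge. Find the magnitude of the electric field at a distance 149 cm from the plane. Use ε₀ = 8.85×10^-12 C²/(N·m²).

The symmetry is planar: E is normal to the sheet and the same magnitude on both sides. Take a pillbox straddling the sheet with end-cap area A.
Flux Φ = 2EA and Q_enc = σA, so 2EA = σA/ε₀ ⇒ E = |σ|/(2ε₀), independent of distance.
E = |σ|/(2ε₀) = (7.61e-8)/(2·8.85×10^-12) = 4.30×10^3 N/C.

|E| ≈ 4.30e3 V/m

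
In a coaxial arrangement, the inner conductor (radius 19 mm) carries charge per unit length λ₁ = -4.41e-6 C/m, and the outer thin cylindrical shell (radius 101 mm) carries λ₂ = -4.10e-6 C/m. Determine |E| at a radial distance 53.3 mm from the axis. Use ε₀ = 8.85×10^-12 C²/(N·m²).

|E| ≈ 1.49×10^6 N/C

Coaxial Gaussian cylinder, radius r = 53.3 mm, length L (between the conductors, 19 mm < r < 101 mm).
Only the inner wire is enclosed; the outer shell contributes nothing inside itself. λ_enc = λ₁ = -4.41×10^-6 C/m.
Applying ∮E·dA = Q_enc/ε₀ with the end caps contributing no flux:
E = |λ_enc|/(2πε₀r) = (4.41×10^-6)/(2π·8.85×10^-12·0.0533) = 1.49e6 N/C.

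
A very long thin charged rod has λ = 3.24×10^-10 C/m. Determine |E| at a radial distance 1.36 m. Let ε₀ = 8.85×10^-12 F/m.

|E| = 4.28 N/C

Take a coaxial cylindrical Gaussian surface of radius r = 1.36 m and length L.
Q_enc = λL, so λ_enc = 3.24×10^-10 C/m.
By Gauss's law (flux through the curved wall only), E·2πrL = λ_enc L/ε₀.
E = |λ_enc|/(2πε₀r) = (3.24×10^-10)/(2π·8.85×10^-12·1.36) = 4.28 N/C.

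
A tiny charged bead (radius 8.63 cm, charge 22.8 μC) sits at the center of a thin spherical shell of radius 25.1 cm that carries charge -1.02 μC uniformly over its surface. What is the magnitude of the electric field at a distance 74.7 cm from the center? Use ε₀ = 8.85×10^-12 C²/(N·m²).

|E| = 3.51e5 N/C

Use a concentric Gaussian sphere at r = 74.7 cm (r > 25.1 cm, enclosing both).
Q_enc = (22.8 μC) + (-1.02 μC) = 2.178×10^-5 C.
Applying ∮E·dA = Q_enc/ε₀ with Φ = E(4πr²):
E = |Q_enc|/(4πε₀r²) = (2.178×10^-5)/(4π·8.85×10^-12·(0.747)²) = 3.51×10^5 N/C.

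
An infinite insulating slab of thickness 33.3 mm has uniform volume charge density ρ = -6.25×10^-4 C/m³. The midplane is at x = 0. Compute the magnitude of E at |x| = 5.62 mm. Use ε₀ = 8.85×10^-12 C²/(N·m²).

E = 3.97e5 N/C

By symmetry E is perpendicular to the slab. A Gaussian pillbox from −5.62 mm to +5.62 mm (face area A) lies entirely within the slab.
Q_enc = ρ·(2x)·A and flux = 2EA, so 2EA = 2ρxA/ε₀ ⇒ E = |ρ|x/ε₀.
E = (6.25e-4)(0.00562)/(8.85×10^-12) = 3.97×10^5 N/C.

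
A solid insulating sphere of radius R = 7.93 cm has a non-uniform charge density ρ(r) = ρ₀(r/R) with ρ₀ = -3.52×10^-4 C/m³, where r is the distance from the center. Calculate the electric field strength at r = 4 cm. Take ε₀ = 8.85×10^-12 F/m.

Take a concentric spherical Gaussian surface of radius r = 4 cm (r < R).
Integrate the density: Q_enc = 4π ∫₀^r ρ₀(r'/R)^1 r'² dr' = 4πρ₀ r^4/(4·R) = -3.57e-8 C.
Since E is radial and uniform over the Gaussian sphere, Φ = E·4πr² = Q_enc/ε₀.
E = |Q_enc|/(4πε₀r²) = (3.57×10^-8)/(4π·8.85×10^-12·(0.04)²) = 2.01×10^5 N/C.

|E| ≈ 2.01e5 V/m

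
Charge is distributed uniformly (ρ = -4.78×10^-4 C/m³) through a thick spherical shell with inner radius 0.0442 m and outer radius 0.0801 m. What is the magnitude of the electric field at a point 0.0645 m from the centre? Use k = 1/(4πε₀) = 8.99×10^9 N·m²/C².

Symmetry ⇒ E = E(r) r̂. Gaussian sphere of radius r = 0.0645 m (within the shell material, 0.0442 m < r < 0.0801 m).
Enclosed charge is the volume from a to r: Q_enc = (4π/3)ρ(r³ − a³) = -3.644×10^-7 C.
Applying ∮E·dA = Q_enc/ε₀ with Φ = E(4πr²):
E = k|Q_enc|/r² = (8.99×10^9)(3.644×10^-7)/(0.0645)² = 7.87×10^5 N/C.

7.87e5 N/C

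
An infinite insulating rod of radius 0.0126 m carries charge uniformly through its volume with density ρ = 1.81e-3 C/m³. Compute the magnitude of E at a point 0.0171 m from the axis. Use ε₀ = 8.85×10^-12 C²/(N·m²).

E = 9.49×10^5 N/C

Take a coaxial cylindrical Gaussian surface of radius r = 0.0171 m and length L (r > 0.0126 m, full cross-section enclosed).
λ_enc = ρ·πR² = (1.81×10^-3)π(0.0126)² = 9.028×10^-7 C/m.
Gauss's law: E·2πrL = λ_enc L/ε₀.
E = |λ_enc|/(2πε₀r) = (9.028×10^-7)/(2π·8.85×10^-12·0.0171) = 9.49×10^5 N/C.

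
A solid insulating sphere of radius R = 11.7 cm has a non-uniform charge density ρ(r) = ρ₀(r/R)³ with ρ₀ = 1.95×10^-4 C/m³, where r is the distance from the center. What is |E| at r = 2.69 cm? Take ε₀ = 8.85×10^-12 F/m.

By spherical symmetry E is radial; choose a Gaussian sphere of radius r = 2.69 cm (r < R).
Q_enc = ∫₀^r ρ(r')·4πr'² dr' = (4πρ₀/R³) ∫₀^r r'^5 dr' = 4πρ₀ r^6/(6·R³) = 9.662e-11 C.
Applying ∮E·dA = Q_enc/ε₀ with Φ = E(4πr²):
E = |Q_enc|/(4πε₀r²) = (9.662×10^-11)/(4π·8.85×10^-12·(0.0269)²) = 1.20×10^3 N/C.

1.20e3 N/C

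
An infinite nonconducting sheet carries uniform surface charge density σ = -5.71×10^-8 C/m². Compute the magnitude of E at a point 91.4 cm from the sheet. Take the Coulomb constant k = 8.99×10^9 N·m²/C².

By planar symmetry E is perpendicular to the sheet and uniform; use a Gaussian pillbox with flat faces of area A on each side of the sheet.
Flux Φ = 2EA and Q_enc = σA, so 2EA = σA/ε₀ ⇒ E = |σ|/(2ε₀), independent of distance.
E = 2πk|σ| = 2π(8.99×10^9)(5.71×10^-8) = 3.23×10^3 N/C.

E ≈ 3.23e3 N/C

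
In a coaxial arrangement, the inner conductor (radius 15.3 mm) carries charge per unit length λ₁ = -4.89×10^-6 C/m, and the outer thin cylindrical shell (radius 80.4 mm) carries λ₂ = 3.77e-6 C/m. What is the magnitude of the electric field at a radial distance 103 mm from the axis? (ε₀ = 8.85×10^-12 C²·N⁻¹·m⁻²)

|E| = 1.96e5 V/m

Take a coaxial cylindrical Gaussian surface of radius r = 103 mm and length L (r > 80.4 mm, enclosing both).
λ_enc = λ₁ + λ₂ = (-4.89×10^-6) + (3.77e-6) = -1.12×10^-6 C/m.
Since E is radial and uniform over the curved surface, Φ = E·2πrL = Q_enc/ε₀ = λ_enc L/ε₀.
E = |λ_enc|/(2πε₀r) = (1.12e-6)/(2π·8.85×10^-12·0.103) = 1.96×10^5 N/C.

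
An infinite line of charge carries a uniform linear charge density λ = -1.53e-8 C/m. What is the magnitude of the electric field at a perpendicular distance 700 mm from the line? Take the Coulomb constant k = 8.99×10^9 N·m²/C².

Take a coaxial cylindrical Gaussian surface of radius r = 700 mm and length L.
Q_enc = λL, so λ_enc = -1.53e-8 C/m.
Gauss's law: E·2πrL = λ_enc L/ε₀.
E = 2k|λ_enc|/r = 2(8.99×10^9)(1.53e-8)/(0.7) = 393 N/C.

E ≈ 393 V/m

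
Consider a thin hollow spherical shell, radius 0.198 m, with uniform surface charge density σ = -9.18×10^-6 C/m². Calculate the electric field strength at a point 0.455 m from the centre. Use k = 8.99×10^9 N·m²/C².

E = 1.96×10^5 V/m

Symmetry ⇒ E = E(r) r̂. Gaussian sphere of radius r = 0.455 m (r > 0.198 m).
The entire shell is enclosed: Q_enc = σ·4πR² = (-9.18e-6)·4π·(0.198)² = -4.523e-6 C.
Applying ∮E·dA = Q_enc/ε₀ with Φ = E(4πr²):
E = k|Q_enc|/r² = (8.99×10^9)(4.523×10^-6)/(0.455)² = 1.96e5 N/C.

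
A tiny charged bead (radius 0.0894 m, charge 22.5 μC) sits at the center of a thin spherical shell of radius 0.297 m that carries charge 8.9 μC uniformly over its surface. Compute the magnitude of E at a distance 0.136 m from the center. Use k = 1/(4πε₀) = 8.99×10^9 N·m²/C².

Use a concentric Gaussian sphere at r = 0.136 m (between the bodies, 0.0894 m < r < 0.297 m).
Only the inner charge is enclosed; the outer shell contributes nothing inside itself. Q_enc = 22.5 μC = 2.25×10^-5 C.
Applying ∮E·dA = Q_enc/ε₀ with Φ = E(4πr²):
E = k|Q_enc|/r² = (8.99×10^9)(2.25e-5)/(0.136)² = 1.09×10^7 N/C.

|E| = 1.09e7 V/m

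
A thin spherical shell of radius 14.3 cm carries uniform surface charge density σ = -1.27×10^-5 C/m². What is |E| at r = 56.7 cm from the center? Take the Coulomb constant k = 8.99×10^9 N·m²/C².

9.13×10^4 V/m

Take a concentric spherical Gaussian surface of radius r = 56.7 cm (r > 14.3 cm).
The entire shell is enclosed: Q_enc = σ·4πR² = (-1.27×10^-5)·4π·(0.143)² = -3.264e-6 C.
Since E is radial and uniform over the Gaussian sphere, Φ = E·4πr² = Q_enc/ε₀.
E = k|Q_enc|/r² = (8.99×10^9)(3.264e-6)/(0.567)² = 9.13e4 N/C.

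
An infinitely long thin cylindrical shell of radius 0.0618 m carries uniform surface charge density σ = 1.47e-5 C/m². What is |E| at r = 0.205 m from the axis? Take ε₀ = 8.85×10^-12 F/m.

Choose a coaxial cylinder of radius r = 0.205 m (arbitrary length L) as the Gaussian surface (r > 0.0618 m).
The whole shell is enclosed: λ_enc = σ·2πR = (1.47×10^-5)·2π·(0.0618) = 5.708×10^-6 C/m.
By Gauss's law (flux through the curved wall only), E·2πrL = λ_enc L/ε₀.
E = |λ_enc|/(2πε₀r) = (5.708×10^-6)/(2π·8.85×10^-12·0.205) = 5.01e5 N/C.

E ≈ 5.01×10^5 N/C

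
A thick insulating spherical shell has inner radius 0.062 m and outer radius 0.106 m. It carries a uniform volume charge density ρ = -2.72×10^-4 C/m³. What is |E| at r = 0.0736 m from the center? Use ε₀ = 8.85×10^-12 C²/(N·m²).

Use a concentric Gaussian sphere at r = 0.0736 m (within the shell material, 0.062 m < r < 0.106 m).
Enclosed charge is the volume from a to r: Q_enc = (4π/3)ρ(r³ − a³) = -1.827×10^-7 C.
Applying ∮E·dA = Q_enc/ε₀ with Φ = E(4πr²):
E = |Q_enc|/(4πε₀r²) = (1.827×10^-7)/(4π·8.85×10^-12·(0.0736)²) = 3.03×10^5 N/C.

|E| ≈ 3.03×10^5 V/m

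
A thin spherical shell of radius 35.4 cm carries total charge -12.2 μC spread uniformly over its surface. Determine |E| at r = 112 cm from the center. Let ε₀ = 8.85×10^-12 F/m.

Symmetry ⇒ E = E(r) r̂. Gaussian sphere of radius r = 112 cm (r > 35.4 cm).
The entire shell is enclosed: Q_enc = -1.22×10^-5 C.
Gauss's law: E·4πr² = Q_enc/ε₀.
E = |Q_enc|/(4πε₀r²) = (1.22×10^-5)/(4π·8.85×10^-12·(1.12)²) = 8.75×10^4 N/C.

E = 8.75e4 V/m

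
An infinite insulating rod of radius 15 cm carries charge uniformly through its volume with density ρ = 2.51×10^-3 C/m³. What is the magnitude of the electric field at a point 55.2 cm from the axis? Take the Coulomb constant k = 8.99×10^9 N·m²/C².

Coaxial Gaussian cylinder, radius r = 55.2 cm, length L (r > 15 cm, full cross-section enclosed).
λ_enc = ρ·πR² = (2.51e-3)π(0.15)² = 1.774×10^-4 C/m.
Applying ∮E·dA = Q_enc/ε₀ with the end caps contributing no flux:
E = 2k|λ_enc|/r = 2(8.99×10^9)(1.774e-4)/(0.552) = 5.78e6 N/C.

|E| ≈ 5.78e6 N/C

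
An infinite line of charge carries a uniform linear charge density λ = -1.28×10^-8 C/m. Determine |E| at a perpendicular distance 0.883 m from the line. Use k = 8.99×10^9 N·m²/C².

Take a coaxial cylindrical Gaussian surface of radius r = 0.883 m and length L.
Q_enc = λL, so λ_enc = -1.28e-8 C/m.
By Gauss's law (flux through the curved wall only), E·2πrL = λ_enc L/ε₀.
E = 2k|λ_enc|/r = 2(8.99×10^9)(1.28×10^-8)/(0.883) = 261 N/C.

E = 261 N/C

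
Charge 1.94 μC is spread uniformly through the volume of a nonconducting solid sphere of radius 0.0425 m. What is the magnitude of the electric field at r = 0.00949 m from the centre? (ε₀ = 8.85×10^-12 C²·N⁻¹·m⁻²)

Symmetry ⇒ E = E(r) r̂. Gaussian sphere of radius r = 0.00949 m (r < R).
For a uniform sphere the enclosed fraction is (r/R)³, so Q_enc = (1.94 μC)(0.00949/0.0425)³ = 2.16×10^-8 C.
Applying ∮E·dA = Q_enc/ε₀ with Φ = E(4πr²):
E = |Q_enc|/(4πε₀r²) = (2.16×10^-8)/(4π·8.85×10^-12·(0.00949)²) = 2.16×10^6 N/C.

E = 2.16e6 N/C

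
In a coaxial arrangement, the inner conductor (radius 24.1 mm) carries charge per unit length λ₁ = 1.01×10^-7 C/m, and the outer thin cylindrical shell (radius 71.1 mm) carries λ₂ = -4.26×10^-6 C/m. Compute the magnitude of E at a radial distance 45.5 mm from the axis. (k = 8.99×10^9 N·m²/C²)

E ≈ 3.99×10^4 N/C

Choose a coaxial cylinder of radius r = 45.5 mm (arbitrary length L) as the Gaussian surface (between the conductors, 24.1 mm < r < 71.1 mm).
The shell at 71.1 mm lies outside the Gaussian surface, so λ_enc = λ₁ = 1.01×10^-7 C/m.
By Gauss's law (flux through the curved wall only), E·2πrL = λ_enc L/ε₀.
E = 2k|λ_enc|/r = 2(8.99×10^9)(1.01×10^-7)/(0.0455) = 3.99×10^4 N/C.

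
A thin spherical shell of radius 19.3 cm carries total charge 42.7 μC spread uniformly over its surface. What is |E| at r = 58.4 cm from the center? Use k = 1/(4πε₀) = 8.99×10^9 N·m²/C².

Use a concentric Gaussian sphere at r = 58.4 cm (r > 19.3 cm).
The entire shell is enclosed: Q_enc = 4.27e-5 C.
Gauss's law: E·4πr² = Q_enc/ε₀.
E = k|Q_enc|/r² = (8.99×10^9)(4.27×10^-5)/(0.584)² = 1.13e6 N/C.

1.13×10^6 N/C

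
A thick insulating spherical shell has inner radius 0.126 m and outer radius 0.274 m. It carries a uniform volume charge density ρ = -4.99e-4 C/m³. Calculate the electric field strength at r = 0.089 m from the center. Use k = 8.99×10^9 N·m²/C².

E = 0 (no enclosed charge)

Symmetry ⇒ E = E(r) r̂. Gaussian sphere of radius r = 0.089 m (r < 0.126 m, inside the empty cavity).
Q_enc = 0 (all charge lies at larger r); Gauss's law gives E = 0.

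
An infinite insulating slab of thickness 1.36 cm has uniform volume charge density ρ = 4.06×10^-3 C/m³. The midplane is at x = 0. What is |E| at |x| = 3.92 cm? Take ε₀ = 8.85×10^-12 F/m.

E = 3.12e6 N/C

The point |x| = 3.92 cm lies outside the slab (half-thickness 0.0068 m). A symmetric pillbox spanning the full slab encloses Q_enc = ρ·d·A.
Flux = 2EA ⇒ E = |ρ|d/(2ε₀), independent of distance outside.
E = (4.06e-3)(0.0136)/(2·8.85×10^-12) = 3.12×10^6 N/C.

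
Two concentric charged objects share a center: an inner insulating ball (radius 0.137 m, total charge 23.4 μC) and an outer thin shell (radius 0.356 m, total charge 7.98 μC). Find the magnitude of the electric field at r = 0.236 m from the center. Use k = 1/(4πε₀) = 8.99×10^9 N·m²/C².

Take a concentric spherical Gaussian surface of radius r = 0.236 m (between the bodies, 0.137 m < r < 0.356 m).
Only the inner charge is enclosed; the outer shell contributes nothing inside itself. Q_enc = 23.4 μC = 2.34×10^-5 C.
Applying ∮E·dA = Q_enc/ε₀ with Φ = E(4πr²):
E = k|Q_enc|/r² = (8.99×10^9)(2.34e-5)/(0.236)² = 3.78×10^6 N/C.

E ≈ 3.78×10^6 V/m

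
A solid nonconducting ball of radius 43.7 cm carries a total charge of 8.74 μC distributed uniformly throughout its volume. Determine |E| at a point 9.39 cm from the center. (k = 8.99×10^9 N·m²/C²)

Symmetry ⇒ E = E(r) r̂. Gaussian sphere of radius r = 9.39 cm (r < R).
For a uniform sphere the enclosed fraction is (r/R)³, so Q_enc = (8.74 μC)(0.0939/0.437)³ = 8.671e-8 C.
Applying ∮E·dA = Q_enc/ε₀ with Φ = E(4πr²):
E = k|Q_enc|/r² = (8.99×10^9)(8.671×10^-8)/(0.0939)² = 8.84×10^4 N/C.

E = 8.84e4 N/C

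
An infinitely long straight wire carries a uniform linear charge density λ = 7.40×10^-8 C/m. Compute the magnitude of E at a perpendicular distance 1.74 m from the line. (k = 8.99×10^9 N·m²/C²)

By cylindrical symmetry E is radial; use a coaxial Gaussian cylinder of radius 1.74 m and length L.
Q_enc = λL, so λ_enc = 7.40e-8 C/m.
Since E is radial and uniform over the curved surface, Φ = E·2πrL = Q_enc/ε₀ = λ_enc L/ε₀.
E = 2k|λ_enc|/r = 2(8.99×10^9)(7.40e-8)/(1.74) = 765 N/C.

E ≈ 765 N/C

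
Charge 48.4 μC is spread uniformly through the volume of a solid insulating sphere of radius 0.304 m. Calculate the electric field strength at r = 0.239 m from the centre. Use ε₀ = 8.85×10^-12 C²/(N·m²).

Take a concentric spherical Gaussian surface of radius r = 0.239 m (r < R).
For a uniform sphere the enclosed fraction is (r/R)³, so Q_enc = (48.4 μC)(0.239/0.304)³ = 2.352e-5 C.
Gauss's law: E·4πr² = Q_enc/ε₀.
E = |Q_enc|/(4πε₀r²) = (2.352×10^-5)/(4π·8.85×10^-12·(0.239)²) = 3.70×10^6 N/C.

E ≈ 3.70×10^6 N/C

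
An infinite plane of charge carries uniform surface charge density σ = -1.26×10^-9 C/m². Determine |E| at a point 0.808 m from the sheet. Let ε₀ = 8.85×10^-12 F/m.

|E| ≈ 71.2 N/C

The symmetry is planar: E is normal to the sheet and the same magnitude on both sides. Take a pillbox straddling the sheet with end-cap area A.
Flux Φ = 2EA and Q_enc = σA, so 2EA = σA/ε₀ ⇒ E = |σ|/(2ε₀), independent of distance.
E = |σ|/(2ε₀) = (1.26×10^-9)/(2·8.85×10^-12) = 71.2 N/C.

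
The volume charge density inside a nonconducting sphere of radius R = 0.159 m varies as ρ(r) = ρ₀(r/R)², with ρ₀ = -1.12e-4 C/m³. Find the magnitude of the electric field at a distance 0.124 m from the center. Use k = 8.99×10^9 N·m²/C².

By spherical symmetry E is radial; choose a Gaussian sphere of radius r = 0.124 m (r < R).
Integrate the density: Q_enc = 4π ∫₀^r ρ₀(r'/R)^2 r'² dr' = 4πρ₀ r^5/(5·R²) = -3.264e-7 C.
Applying ∮E·dA = Q_enc/ε₀ with Φ = E(4πr²):
E = k|Q_enc|/r² = (8.99×10^9)(3.264×10^-7)/(0.124)² = 1.91×10^5 N/C.

E ≈ 1.91×10^5 N/C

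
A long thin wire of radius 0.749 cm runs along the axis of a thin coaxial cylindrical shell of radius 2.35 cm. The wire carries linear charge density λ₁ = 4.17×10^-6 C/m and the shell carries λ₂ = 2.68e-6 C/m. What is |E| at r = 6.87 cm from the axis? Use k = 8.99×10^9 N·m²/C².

|E| = 1.79e6 V/m

Choose a coaxial cylinder of radius r = 6.87 cm (arbitrary length L) as the Gaussian surface (r > 2.35 cm, enclosing both).
λ_enc = λ₁ + λ₂ = (4.17×10^-6) + (2.68×10^-6) = 6.85×10^-6 C/m.
By Gauss's law (flux through the curved wall only), E·2πrL = λ_enc L/ε₀.
E = 2k|λ_enc|/r = 2(8.99×10^9)(6.85×10^-6)/(0.0687) = 1.79×10^6 N/C.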